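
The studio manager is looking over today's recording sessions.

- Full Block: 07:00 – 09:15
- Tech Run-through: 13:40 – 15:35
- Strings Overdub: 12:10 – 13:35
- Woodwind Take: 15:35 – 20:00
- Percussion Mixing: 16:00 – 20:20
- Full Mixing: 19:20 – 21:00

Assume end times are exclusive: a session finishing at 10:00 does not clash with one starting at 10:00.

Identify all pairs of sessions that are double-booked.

Sorted by start: Full Block, Strings Overdub, Tech Run-through, Woodwind Take, Percussion Mixing, Full Mixing.
Strings Overdub starts after Full Block ends, so nothing later overlaps Full Block either.
Tech Run-through starts after Strings Overdub ends, so nothing later overlaps Strings Overdub either.
Woodwind Take starts exactly when Tech Run-through ends (back-to-back, no overlap), so nothing later overlaps Tech Run-through either.
Percussion Mixing starts before Woodwind Take ends → Woodwind Take and Percussion Mixing overlap.
Full Mixing starts before Woodwind Take ends → Woodwind Take and Full Mixing overlap.
Full Mixing starts before Percussion Mixing ends → Percussion Mixing and Full Mixing overlap.

Full Mixing & Percussion Mixing, Full Mixing & Woodwind Take, Percussion Mixing & Woodwind Take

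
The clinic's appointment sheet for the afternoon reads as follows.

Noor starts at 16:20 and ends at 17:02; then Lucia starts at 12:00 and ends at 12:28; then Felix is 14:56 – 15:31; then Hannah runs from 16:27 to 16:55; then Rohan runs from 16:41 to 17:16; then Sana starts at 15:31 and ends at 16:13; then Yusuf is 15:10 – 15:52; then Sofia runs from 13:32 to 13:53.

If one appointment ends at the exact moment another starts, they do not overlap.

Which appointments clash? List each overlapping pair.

Felix & Yusuf, Hannah & Noor, Hannah & Rohan, Noor & Rohan, Sana & Yusuf

Sorted by start: Lucia, Sofia, Felix, Yusuf, Sana, Noor, Hannah, Rohan.
Sofia starts after Lucia ends; Lucia is clear from here.
Felix starts after Sofia ends; Sofia is clear from here.
Yusuf starts before Felix ends → Felix and Yusuf overlap.
Sana starts exactly when Felix ends (back-to-back, no overlap); Felix is clear from here.
Sana starts before Yusuf ends → Yusuf and Sana overlap.
Noor starts after Yusuf ends; Yusuf is clear from here.
Noor starts after Sana ends; Sana is clear from here.
Hannah starts before Noor ends → Noor and Hannah overlap.
Rohan starts before Noor ends → Noor and Rohan overlap.
Rohan starts before Hannah ends → Hannah and Rohan overlap.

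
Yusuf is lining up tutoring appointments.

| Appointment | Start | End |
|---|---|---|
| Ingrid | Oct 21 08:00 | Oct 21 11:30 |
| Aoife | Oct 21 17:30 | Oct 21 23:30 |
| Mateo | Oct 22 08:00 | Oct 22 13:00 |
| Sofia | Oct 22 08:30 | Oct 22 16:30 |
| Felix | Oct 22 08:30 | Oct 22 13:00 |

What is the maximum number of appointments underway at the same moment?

Sort all start/end points and keep a running count:
Oct 21 08:00 start Ingrid → 1
Oct 21 11:30 end Ingrid → 0
Oct 21 17:30 start Aoife → 1
Oct 21 23:30 end Aoife → 0
Oct 22 08:00 start Mateo → 1
Oct 22 08:30 start Felix → 2
Oct 22 08:30 start Sofia → 3
Oct 22 13:00 end Felix → 2
Oct 22 13:00 end Mateo → 1
Oct 22 16:30 end Sofia → 0
Peak is 3, at Oct 22 08:30 (Felix, Mateo, Sofia).

3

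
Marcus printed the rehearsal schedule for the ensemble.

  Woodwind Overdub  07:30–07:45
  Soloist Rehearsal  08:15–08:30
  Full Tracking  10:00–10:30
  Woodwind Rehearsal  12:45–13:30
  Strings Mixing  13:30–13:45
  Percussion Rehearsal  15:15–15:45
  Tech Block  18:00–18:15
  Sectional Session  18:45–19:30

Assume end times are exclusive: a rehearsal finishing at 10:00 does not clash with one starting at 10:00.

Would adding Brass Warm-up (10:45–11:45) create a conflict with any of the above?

Woodwind Overdub: ends 07:45 at or before Brass Warm-up starts 10:45 → clear.
Soloist Rehearsal: ends 08:30 at or before Brass Warm-up starts 10:45 → clear.
Full Tracking: ends 10:30 at or before Brass Warm-up starts 10:45 → clear.
Woodwind Rehearsal: starts 12:45 at or after Brass Warm-up ends 11:45 → clear.
Strings Mixing: starts 13:30 at or after Brass Warm-up ends 11:45 → clear.
Percussion Rehearsal: starts 15:15 at or after Brass Warm-up ends 11:45 → clear.
Tech Block: starts 18:00 at or after Brass Warm-up ends 11:45 → clear.
Sectional Session: starts 18:45 at or after Brass Warm-up ends 11:45 → clear.

No — it doesn't clash with anything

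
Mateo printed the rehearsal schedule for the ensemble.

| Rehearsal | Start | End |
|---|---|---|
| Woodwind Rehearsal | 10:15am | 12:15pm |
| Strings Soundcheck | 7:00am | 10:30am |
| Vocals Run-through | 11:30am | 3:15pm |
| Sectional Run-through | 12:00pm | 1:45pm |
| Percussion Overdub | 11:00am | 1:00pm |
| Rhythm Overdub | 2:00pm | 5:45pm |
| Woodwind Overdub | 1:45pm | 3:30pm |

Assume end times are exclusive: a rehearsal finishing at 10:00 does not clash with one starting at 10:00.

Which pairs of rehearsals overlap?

Percussion Overdub & Sectional Run-through, Percussion Overdub & Vocals Run-through, Percussion Overdub & Woodwind Rehearsal, Rhythm Overdub & Vocals Run-through, Rhythm Overdub & Woodwind Overdub, Sectional Run-through & Vocals Run-through, Sectional Run-through & Woodwind Rehearsal, Strings Soundcheck & Woodwind Rehearsal, Vocals Run-through & Woodwind Overdub, Vocals Run-through & Woodwind Rehearsal

Sorted by start: Strings Soundcheck, Woodwind Rehearsal, Percussion Overdub, Vocals Run-through, Sectional Run-through, Woodwind Overdub, Rhythm Overdub.
Woodwind Rehearsal starts before Strings Soundcheck ends → Strings Soundcheck and Woodwind Rehearsal overlap.
Percussion Overdub starts after Strings Soundcheck ends, so Strings Soundcheck has no further overlaps.
Percussion Overdub starts before Woodwind Rehearsal ends → Woodwind Rehearsal and Percussion Overdub overlap.
Vocals Run-through starts before Woodwind Rehearsal ends → Woodwind Rehearsal and Vocals Run-through overlap.
Sectional Run-through starts before Woodwind Rehearsal ends → Woodwind Rehearsal and Sectional Run-through overlap.
Woodwind Overdub starts after Woodwind Rehearsal ends, so Woodwind Rehearsal has no further overlaps.
Vocals Run-through starts before Percussion Overdub ends → Percussion Overdub and Vocals Run-through overlap.
Sectional Run-through starts before Percussion Overdub ends → Percussion Overdub and Sectional Run-through overlap.
Woodwind Overdub starts after Percussion Overdub ends, so Percussion Overdub has no further overlaps.
Sectional Run-through starts before Vocals Run-through ends → Vocals Run-through and Sectional Run-through overlap.
Woodwind Overdub starts before Vocals Run-through ends → Vocals Run-through and Woodwind Overdub overlap.
Rhythm Overdub starts before Vocals Run-through ends → Vocals Run-through and Rhythm Overdub overlap.
Woodwind Overdub starts exactly when Sectional Run-through ends (back-to-back, no overlap), so Sectional Run-through has no further overlaps.
Rhythm Overdub starts before Woodwind Overdub ends → Woodwind Overdub and Rhythm Overdub overlap.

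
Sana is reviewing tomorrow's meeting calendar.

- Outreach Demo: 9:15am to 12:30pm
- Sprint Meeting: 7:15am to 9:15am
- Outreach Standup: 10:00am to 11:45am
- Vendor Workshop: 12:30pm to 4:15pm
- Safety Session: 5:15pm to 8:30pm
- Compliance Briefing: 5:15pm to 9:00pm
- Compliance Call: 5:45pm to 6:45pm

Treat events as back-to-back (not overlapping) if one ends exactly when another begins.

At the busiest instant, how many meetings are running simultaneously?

Sweep the timeline, counting +1 at each start and −1 at each end (ends before starts at a tie):
7:15am start Sprint Meeting → 1
9:15am end Sprint Meeting → 0
9:15am start Outreach Demo → 1
10:00am start Outreach Standup → 2
11:45am end Outreach Standup → 1
12:30pm end Outreach Demo → 0
12:30pm start Vendor Workshop → 1
4:15pm end Vendor Workshop → 0
5:15pm start Compliance Briefing → 1
5:15pm start Safety Session → 2
5:45pm start Compliance Call → 3
6:45pm end Compliance Call → 2
8:30pm end Safety Session → 1
9:00pm end Compliance Briefing → 0
Peak is 3, at 5:45pm (Compliance Briefing, Compliance Call, Safety Session).

3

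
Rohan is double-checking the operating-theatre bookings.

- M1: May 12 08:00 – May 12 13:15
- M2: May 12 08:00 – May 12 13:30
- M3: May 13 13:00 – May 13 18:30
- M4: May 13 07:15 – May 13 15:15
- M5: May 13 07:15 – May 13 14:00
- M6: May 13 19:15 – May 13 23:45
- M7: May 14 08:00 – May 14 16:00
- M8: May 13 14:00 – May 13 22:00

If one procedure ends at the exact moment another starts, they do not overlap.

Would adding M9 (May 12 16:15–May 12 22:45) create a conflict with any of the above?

M1: ends May 12 13:15 at or before M9 starts May 12 16:15 → clear.
M2: ends May 12 13:30 at or before M9 starts May 12 16:15 → clear.
M4: starts May 13 07:15 at or after M9 ends May 12 22:45 → clear.
M5: starts May 13 07:15 at or after M9 ends May 12 22:45 → clear.
M3: starts May 13 13:00 at or after M9 ends May 12 22:45 → clear.
M8: starts May 13 14:00 at or after M9 ends May 12 22:45 → clear.
M6: starts May 13 19:15 at or after M9 ends May 12 22:45 → clear.
M7: starts May 14 08:00 at or after M9 ends May 12 22:45 → clear.

No — it doesn't clash with anything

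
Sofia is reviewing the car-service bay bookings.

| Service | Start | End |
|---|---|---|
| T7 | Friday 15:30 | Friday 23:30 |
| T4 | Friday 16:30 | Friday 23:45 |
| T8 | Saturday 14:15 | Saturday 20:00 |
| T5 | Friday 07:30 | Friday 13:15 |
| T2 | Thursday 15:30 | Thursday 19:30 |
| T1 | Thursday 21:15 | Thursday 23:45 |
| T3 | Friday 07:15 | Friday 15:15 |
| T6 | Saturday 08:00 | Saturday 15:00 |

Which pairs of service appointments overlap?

T3 & T5, T4 & T7, T6 & T8

Sorted by start: T2, T1, T3, T5, T7, T4, T6, T8.
T1 starts after T2 ends, so T2 has no further overlaps.
T3 starts after T1 ends, so T1 has no further overlaps.
T5 starts before T3 ends → T3 and T5 overlap.
T7 starts after T3 ends, so T3 has no further overlaps.
T7 starts after T5 ends, so T5 has no further overlaps.
T4 starts before T7 ends → T7 and T4 overlap.
T6 starts after T7 ends, so T7 has no further overlaps.
T6 starts after T4 ends, so T4 has no further overlaps.
T8 starts before T6 ends → T6 and T8 overlap.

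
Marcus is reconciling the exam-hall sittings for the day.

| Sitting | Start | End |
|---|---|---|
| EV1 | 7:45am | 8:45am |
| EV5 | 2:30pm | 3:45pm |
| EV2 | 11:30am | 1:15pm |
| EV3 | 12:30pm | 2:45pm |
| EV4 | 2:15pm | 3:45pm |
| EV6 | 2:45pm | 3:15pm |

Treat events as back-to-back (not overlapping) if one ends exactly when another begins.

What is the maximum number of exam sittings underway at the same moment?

3

Sweep the timeline, counting +1 at each start and −1 at each end (ends before starts at a tie):
7:45am start EV1 → 1
8:45am end EV1 → 0
11:30am start EV2 → 1
12:30pm start EV3 → 2
1:15pm end EV2 → 1
2:15pm start EV4 → 2
2:30pm start EV5 → 3
2:45pm end EV3 → 2
2:45pm start EV6 → 3
3:15pm end EV6 → 2
3:45pm end EV4 → 1
3:45pm end EV5 → 0
Peak is 3, at 2:30pm (EV3, EV4, EV5).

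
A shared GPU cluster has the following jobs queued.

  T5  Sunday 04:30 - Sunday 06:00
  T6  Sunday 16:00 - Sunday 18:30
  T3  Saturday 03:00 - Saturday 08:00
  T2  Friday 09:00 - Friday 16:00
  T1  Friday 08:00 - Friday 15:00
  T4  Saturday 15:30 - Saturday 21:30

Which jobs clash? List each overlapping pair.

Sorted by start: T1, T2, T3, T4, T5, T6.
T2 starts before T1 ends → T1 and T2 overlap.
T3 starts after T1 ends — done with T1.
T3 starts after T2 ends — done with T2.
T4 starts after T3 ends — done with T3.
T5 starts after T4 ends — done with T4.
T6 starts after T5 ends.

T1 & T2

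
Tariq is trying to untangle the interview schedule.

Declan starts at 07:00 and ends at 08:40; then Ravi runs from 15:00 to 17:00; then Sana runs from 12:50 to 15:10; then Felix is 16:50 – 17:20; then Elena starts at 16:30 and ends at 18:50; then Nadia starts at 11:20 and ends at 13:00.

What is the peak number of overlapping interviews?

Sort all start/end points and keep a running count:
07:00 start Declan → 1
08:40 end Declan → 0
11:20 start Nadia → 1
12:50 start Sana → 2
13:00 end Nadia → 1
15:00 start Ravi → 2
15:10 end Sana → 1
16:30 start Elena → 2
16:50 start Felix → 3
17:00 end Ravi → 2
17:20 end Felix → 1
18:50 end Elena → 0
Peak is 3, at 16:50 (Elena, Felix, Ravi).

3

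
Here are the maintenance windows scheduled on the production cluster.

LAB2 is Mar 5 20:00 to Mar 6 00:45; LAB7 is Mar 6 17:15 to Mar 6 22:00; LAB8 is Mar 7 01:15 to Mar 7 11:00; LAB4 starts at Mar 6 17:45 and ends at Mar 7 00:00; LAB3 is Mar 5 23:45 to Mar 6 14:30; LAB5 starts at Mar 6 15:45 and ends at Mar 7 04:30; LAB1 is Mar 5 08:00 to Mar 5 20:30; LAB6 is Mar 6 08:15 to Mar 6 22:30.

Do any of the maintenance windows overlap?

Yes

Sorted by start: LAB1, LAB2, LAB3, LAB6, LAB5, LAB7, LAB4, LAB8.
LAB2 starts before LAB1 ends → LAB1 and LAB2 overlap.
That's a conflict, so the schedule is not conflict-free.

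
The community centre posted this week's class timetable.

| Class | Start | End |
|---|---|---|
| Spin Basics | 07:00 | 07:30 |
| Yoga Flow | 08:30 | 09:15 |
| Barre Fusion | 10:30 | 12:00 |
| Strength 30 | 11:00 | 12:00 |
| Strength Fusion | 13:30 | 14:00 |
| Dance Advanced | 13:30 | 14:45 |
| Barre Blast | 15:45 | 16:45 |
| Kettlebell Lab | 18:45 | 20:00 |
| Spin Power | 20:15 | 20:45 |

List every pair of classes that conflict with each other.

Sorted by start: Spin Basics, Yoga Flow, Barre Fusion, Strength 30, Strength Fusion, Dance Advanced, Barre Blast, Kettlebell Lab, Spin Power.
Yoga Flow starts after Spin Basics ends — done with Spin Basics.
Barre Fusion starts after Yoga Flow ends — done with Yoga Flow.
Strength 30 starts before Barre Fusion ends → Barre Fusion and Strength 30 overlap.
Strength Fusion starts after Barre Fusion ends — done with Barre Fusion.
Strength Fusion starts after Strength 30 ends — done with Strength 30.
Dance Advanced starts before Strength Fusion ends → Strength Fusion and Dance Advanced overlap.
Barre Blast starts after Strength Fusion ends — done with Strength Fusion.
Barre Blast starts after Dance Advanced ends — done with Dance Advanced.
Kettlebell Lab starts after Barre Blast ends — done with Barre Blast.
Spin Power starts after Kettlebell Lab ends.

Barre Fusion & Strength 30, Dance Advanced & Strength Fusion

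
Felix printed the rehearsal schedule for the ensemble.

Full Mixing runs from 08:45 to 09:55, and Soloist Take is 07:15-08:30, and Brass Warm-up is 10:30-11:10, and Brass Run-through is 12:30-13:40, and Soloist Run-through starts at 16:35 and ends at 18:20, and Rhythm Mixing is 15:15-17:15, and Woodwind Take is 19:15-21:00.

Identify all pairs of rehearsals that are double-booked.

Sorted by start: Soloist Take, Full Mixing, Brass Warm-up, Brass Run-through, Rhythm Mixing, Soloist Run-through, Woodwind Take.
Full Mixing starts after Soloist Take ends, so Soloist Take has no further overlaps.
Brass Warm-up starts after Full Mixing ends, so Full Mixing has no further overlaps.
Brass Run-through starts after Brass Warm-up ends, so Brass Warm-up has no further overlaps.
Rhythm Mixing starts after Brass Run-through ends, so Brass Run-through has no further overlaps.
Soloist Run-through starts before Rhythm Mixing ends → Rhythm Mixing and Soloist Run-through overlap.
Woodwind Take starts after Rhythm Mixing ends.
Woodwind Take starts after Soloist Run-through ends.

Rhythm Mixing & Soloist Run-through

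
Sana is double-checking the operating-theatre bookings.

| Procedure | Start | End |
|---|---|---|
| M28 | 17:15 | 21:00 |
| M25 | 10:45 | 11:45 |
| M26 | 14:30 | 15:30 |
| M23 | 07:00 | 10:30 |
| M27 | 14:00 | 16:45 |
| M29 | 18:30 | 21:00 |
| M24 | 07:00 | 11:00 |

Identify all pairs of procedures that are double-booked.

Check each pair: they overlap iff neither finishes before the other starts.
Sorted by start: M23, M24, M25, M27, M26, M28, M29.
M24 starts before M23 ends → M23 and M24 overlap.
M25 starts after M23 ends, so M23 has no further overlaps.
M25 starts before M24 ends → M24 and M25 overlap.
M27 starts after M24 ends, so M24 has no further overlaps.
M27 starts after M25 ends, so M25 has no further overlaps.
M26 starts before M27 ends → M27 and M26 overlap.
M28 starts after M27 ends, so M27 has no further overlaps.
M28 starts after M26 ends, so M26 has no further overlaps.
M29 starts before M28 ends → M28 and M29 overlap.

M23 & M24, M24 & M25, M26 & M27, M28 & M29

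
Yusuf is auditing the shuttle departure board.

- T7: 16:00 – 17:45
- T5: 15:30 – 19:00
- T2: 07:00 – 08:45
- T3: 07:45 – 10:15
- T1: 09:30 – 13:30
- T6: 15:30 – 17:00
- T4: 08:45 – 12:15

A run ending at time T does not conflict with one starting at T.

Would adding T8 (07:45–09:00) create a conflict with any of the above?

T2: starts 07:00 before T8 ends 09:00, and ends 08:45 after T8 starts 07:45 → overlap.
T3: starts 07:45 before T8 ends 09:00, and ends 10:15 after T8 starts 07:45 → overlap.
T4: starts 08:45 before T8 ends 09:00, and ends 12:15 after T8 starts 07:45 → overlap.
T1: starts 09:30 at or after T8 ends 09:00 → clear.
T5: starts 15:30 at or after T8 ends 09:00 → clear.
T6: starts 15:30 at or after T8 ends 09:00 → clear.
T7: starts 16:00 at or after T8 ends 09:00 → clear.
T8 overlaps T2, T3, T4.

Yes — it overlaps T2, T3, T4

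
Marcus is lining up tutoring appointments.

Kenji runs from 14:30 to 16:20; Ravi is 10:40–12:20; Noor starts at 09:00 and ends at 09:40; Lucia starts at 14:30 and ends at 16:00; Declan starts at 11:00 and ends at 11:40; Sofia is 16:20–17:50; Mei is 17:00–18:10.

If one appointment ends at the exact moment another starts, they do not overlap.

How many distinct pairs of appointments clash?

Sorted by start: Noor, Ravi, Declan, Kenji, Lucia, Sofia, Mei.
Ravi starts after Noor ends; Noor is clear from here.
Declan starts before Ravi ends → Ravi and Declan overlap.
Kenji starts after Ravi ends; Ravi is clear from here.
Kenji starts after Declan ends; Declan is clear from here.
Lucia starts before Kenji ends → Kenji and Lucia overlap.
Sofia starts exactly when Kenji ends (back-to-back, no overlap); Kenji is clear from here.
Sofia starts after Lucia ends; Lucia is clear from here.
Mei starts before Sofia ends → Sofia and Mei overlap.
Overlapping pairs: Declan & Ravi, Kenji & Lucia, Mei & Sofia — 3 in total.

3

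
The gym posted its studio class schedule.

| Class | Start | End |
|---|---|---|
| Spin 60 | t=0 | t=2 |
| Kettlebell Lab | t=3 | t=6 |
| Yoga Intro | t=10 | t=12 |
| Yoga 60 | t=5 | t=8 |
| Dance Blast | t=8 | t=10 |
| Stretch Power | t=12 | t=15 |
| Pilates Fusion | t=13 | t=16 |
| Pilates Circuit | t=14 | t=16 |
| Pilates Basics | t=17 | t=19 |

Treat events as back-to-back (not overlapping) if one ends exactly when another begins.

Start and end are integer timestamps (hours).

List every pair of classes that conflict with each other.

Sorted by start: Spin 60, Kettlebell Lab, Yoga 60, Dance Blast, Yoga Intro, Stretch Power, Pilates Fusion, Pilates Circuit, Pilates Basics.
Kettlebell Lab starts after Spin 60 ends, so nothing later overlaps Spin 60 either.
Yoga 60 starts before Kettlebell Lab ends → Kettlebell Lab and Yoga 60 overlap.
Dance Blast starts after Kettlebell Lab ends, so nothing later overlaps Kettlebell Lab either.
Dance Blast starts exactly when Yoga 60 ends (back-to-back, no overlap), so nothing later overlaps Yoga 60 either.
Yoga Intro starts exactly when Dance Blast ends (back-to-back, no overlap), so nothing later overlaps Dance Blast either.
Stretch Power starts exactly when Yoga Intro ends (back-to-back, no overlap), so nothing later overlaps Yoga Intro either.
Pilates Fusion starts before Stretch Power ends → Stretch Power and Pilates Fusion overlap.
Pilates Circuit starts before Stretch Power ends → Stretch Power and Pilates Circuit overlap.
Pilates Basics starts after Stretch Power ends.
Pilates Circuit starts before Pilates Fusion ends → Pilates Fusion and Pilates Circuit overlap.
Pilates Basics starts after Pilates Fusion ends.
Pilates Basics starts after Pilates Circuit ends.

Kettlebell Lab & Yoga 60, Pilates Circuit & Pilates Fusion, Pilates Circuit & Stretch Power, Pilates Fusion & Stretch Power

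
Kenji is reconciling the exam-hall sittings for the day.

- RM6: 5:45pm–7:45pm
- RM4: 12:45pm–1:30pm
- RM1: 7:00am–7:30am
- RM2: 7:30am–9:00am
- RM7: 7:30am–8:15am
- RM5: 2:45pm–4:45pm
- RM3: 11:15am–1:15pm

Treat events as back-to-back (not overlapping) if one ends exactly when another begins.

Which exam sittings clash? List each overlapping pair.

RM2 & RM7, RM3 & RM4

Sorted by start: RM1, RM2, RM7, RM3, RM4, RM5, RM6.
RM2 starts exactly when RM1 ends (back-to-back, no overlap); RM1 is clear from here.
RM7 starts before RM2 ends → RM2 and RM7 overlap.
RM3 starts after RM2 ends; RM2 is clear from here.
RM3 starts after RM7 ends; RM7 is clear from here.
RM4 starts before RM3 ends → RM3 and RM4 overlap.
RM5 starts after RM3 ends; RM3 is clear from here.
RM5 starts after RM4 ends; RM4 is clear from here.
RM6 starts after RM5 ends.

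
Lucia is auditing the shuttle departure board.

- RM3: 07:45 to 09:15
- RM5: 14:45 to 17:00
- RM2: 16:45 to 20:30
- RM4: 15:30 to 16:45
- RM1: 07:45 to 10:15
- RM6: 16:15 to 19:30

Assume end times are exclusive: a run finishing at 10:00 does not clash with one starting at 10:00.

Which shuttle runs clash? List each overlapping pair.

Check each pair: they overlap iff neither finishes before the other starts.
Sorted by start: RM1, RM3, RM5, RM4, RM6, RM2.
RM3 starts before RM1 ends → RM1 and RM3 overlap.
RM5 starts after RM1 ends, so nothing later overlaps RM1 either.
RM5 starts after RM3 ends, so nothing later overlaps RM3 either.
RM4 starts before RM5 ends → RM5 and RM4 overlap.
RM6 starts before RM5 ends → RM5 and RM6 overlap.
RM2 starts before RM5 ends → RM5 and RM2 overlap.
RM6 starts before RM4 ends → RM4 and RM6 overlap.
RM2 starts exactly when RM4 ends (back-to-back, no overlap).
RM2 starts before RM6 ends → RM6 and RM2 overlap.

RM1 & RM3, RM2 & RM5, RM2 & RM6, RM4 & RM5, RM4 & RM6, RM5 & RM6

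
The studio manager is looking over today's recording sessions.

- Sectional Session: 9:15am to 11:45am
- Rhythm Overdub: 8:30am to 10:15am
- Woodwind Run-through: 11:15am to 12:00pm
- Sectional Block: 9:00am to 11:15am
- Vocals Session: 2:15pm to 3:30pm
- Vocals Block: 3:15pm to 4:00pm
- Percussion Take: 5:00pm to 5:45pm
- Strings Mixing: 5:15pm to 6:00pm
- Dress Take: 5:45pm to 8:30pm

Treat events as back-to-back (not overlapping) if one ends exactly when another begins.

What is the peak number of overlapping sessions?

Sweep the timeline, counting +1 at each start and −1 at each end (ends before starts at a tie):
8:30am start Rhythm Overdub → 1
9:00am start Sectional Block → 2
9:15am start Sectional Session → 3
10:15am end Rhythm Overdub → 2
11:15am end Sectional Block → 1
11:15am start Woodwind Run-through → 2
11:45am end Sectional Session → 1
12:00pm end Woodwind Run-through → 0
2:15pm start Vocals Session → 1
3:15pm start Vocals Block → 2
3:30pm end Vocals Session → 1
4:00pm end Vocals Block → 0
5:00pm start Percussion Take → 1
5:15pm start Strings Mixing → 2
5:45pm end Percussion Take → 1
5:45pm start Dress Take → 2
6:00pm end Strings Mixing → 1
8:30pm end Dress Take → 0
Peak is 3, at 9:15am (Rhythm Overdub, Sectional Block, Sectional Session).

3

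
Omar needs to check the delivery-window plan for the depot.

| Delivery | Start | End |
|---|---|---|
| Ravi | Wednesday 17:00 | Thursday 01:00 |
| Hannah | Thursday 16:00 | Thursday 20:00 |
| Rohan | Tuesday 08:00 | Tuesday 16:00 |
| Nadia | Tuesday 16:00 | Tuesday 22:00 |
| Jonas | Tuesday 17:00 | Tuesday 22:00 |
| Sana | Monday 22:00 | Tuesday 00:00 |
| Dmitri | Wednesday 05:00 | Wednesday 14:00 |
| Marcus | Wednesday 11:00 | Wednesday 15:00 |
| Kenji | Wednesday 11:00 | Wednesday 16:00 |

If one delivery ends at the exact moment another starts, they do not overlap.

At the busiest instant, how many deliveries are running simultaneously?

Walk through starts and ends in time order (an end at T is processed before a start at T):
Monday 22:00 start Sana → 1
Tuesday 00:00 end Sana → 0
Tuesday 08:00 start Rohan → 1
Tuesday 16:00 end Rohan → 0
Tuesday 16:00 start Nadia → 1
Tuesday 17:00 start Jonas → 2
Tuesday 22:00 end Jonas → 1
Tuesday 22:00 end Nadia → 0
Wednesday 05:00 start Dmitri → 1
Wednesday 11:00 start Kenji → 2
Wednesday 11:00 start Marcus → 3
Wednesday 14:00 end Dmitri → 2
Wednesday 15:00 end Marcus → 1
Wednesday 16:00 end Kenji → 0
Wednesday 17:00 start Ravi → 1
Thursday 01:00 end Ravi → 0
Thursday 16:00 start Hannah → 1
Thursday 20:00 end Hannah → 0
Peak is 3, at Wednesday 11:00 (Dmitri, Kenji, Marcus).

3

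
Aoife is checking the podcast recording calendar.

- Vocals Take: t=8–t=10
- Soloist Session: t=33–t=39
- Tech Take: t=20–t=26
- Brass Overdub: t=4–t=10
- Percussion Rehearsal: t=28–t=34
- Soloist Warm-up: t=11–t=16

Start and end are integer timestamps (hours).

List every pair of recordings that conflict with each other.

Brass Overdub & Vocals Take, Percussion Rehearsal & Soloist Session

Sorted by start: Brass Overdub, Vocals Take, Soloist Warm-up, Tech Take, Percussion Rehearsal, Soloist Session.
Vocals Take starts before Brass Overdub ends → Brass Overdub and Vocals Take overlap.
Soloist Warm-up starts after Brass Overdub ends; Brass Overdub is clear from here.
Soloist Warm-up starts after Vocals Take ends; Vocals Take is clear from here.
Tech Take starts after Soloist Warm-up ends; Soloist Warm-up is clear from here.
Percussion Rehearsal starts after Tech Take ends; Tech Take is clear from here.
Soloist Session starts before Percussion Rehearsal ends → Percussion Rehearsal and Soloist Session overlap.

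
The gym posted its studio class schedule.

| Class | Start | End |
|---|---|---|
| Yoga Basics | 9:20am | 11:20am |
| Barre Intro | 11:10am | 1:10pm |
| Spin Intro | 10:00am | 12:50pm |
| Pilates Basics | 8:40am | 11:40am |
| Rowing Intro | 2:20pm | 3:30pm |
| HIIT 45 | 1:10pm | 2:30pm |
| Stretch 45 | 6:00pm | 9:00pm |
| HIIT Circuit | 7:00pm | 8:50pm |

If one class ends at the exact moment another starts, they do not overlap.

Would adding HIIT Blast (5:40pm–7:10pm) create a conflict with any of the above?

Yes — it overlaps HIIT Circuit, Stretch 45

Pilates Basics: ends 11:40am at or before HIIT Blast starts 5:40pm → clear.
Yoga Basics: ends 11:20am at or before HIIT Blast starts 5:40pm → clear.
Spin Intro: ends 12:50pm at or before HIIT Blast starts 5:40pm → clear.
Barre Intro: ends 1:10pm at or before HIIT Blast starts 5:40pm → clear.
HIIT 45: ends 2:30pm at or before HIIT Blast starts 5:40pm → clear.
Rowing Intro: ends 3:30pm at or before HIIT Blast starts 5:40pm → clear.
Stretch 45: starts 6:00pm before HIIT Blast ends 7:10pm, and ends 9:00pm after HIIT Blast starts 5:40pm → overlap.
HIIT Circuit: starts 7:00pm before HIIT Blast ends 7:10pm, and ends 8:50pm after HIIT Blast starts 5:40pm → overlap.
HIIT Blast overlaps Stretch 45, HIIT Circuit.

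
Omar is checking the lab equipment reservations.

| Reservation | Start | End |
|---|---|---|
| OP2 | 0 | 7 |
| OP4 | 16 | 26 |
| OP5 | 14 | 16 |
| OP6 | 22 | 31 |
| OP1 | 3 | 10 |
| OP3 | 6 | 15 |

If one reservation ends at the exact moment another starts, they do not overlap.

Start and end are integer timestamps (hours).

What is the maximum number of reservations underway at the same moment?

3

Walk through starts and ends in time order (an end at T is processed before a start at T):
0 start OP2 → 1
3 start OP1 → 2
6 start OP3 → 3
7 end OP2 → 2
10 end OP1 → 1
14 start OP5 → 2
15 end OP3 → 1
16 end OP5 → 0
16 start OP4 → 1
22 start OP6 → 2
26 end OP4 → 1
31 end OP6 → 0
Peak is 3, at 6 (OP1, OP2, OP3).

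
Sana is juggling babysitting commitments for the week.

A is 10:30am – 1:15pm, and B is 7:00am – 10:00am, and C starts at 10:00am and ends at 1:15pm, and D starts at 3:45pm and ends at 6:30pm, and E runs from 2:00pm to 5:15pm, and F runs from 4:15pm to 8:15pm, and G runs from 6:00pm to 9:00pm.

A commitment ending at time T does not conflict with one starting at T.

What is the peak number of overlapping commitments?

Sweep the timeline, counting +1 at each start and −1 at each end (ends before starts at a tie):
7:00am start B → 1
10:00am end B → 0
10:00am start C → 1
10:30am start A → 2
1:15pm end A → 1
1:15pm end C → 0
2:00pm start E → 1
3:45pm start D → 2
4:15pm start F → 3
5:15pm end E → 2
6:00pm start G → 3
6:30pm end D → 2
8:15pm end F → 1
9:00pm end G → 0
Peak is 3, at 4:15pm (D, E, F).

3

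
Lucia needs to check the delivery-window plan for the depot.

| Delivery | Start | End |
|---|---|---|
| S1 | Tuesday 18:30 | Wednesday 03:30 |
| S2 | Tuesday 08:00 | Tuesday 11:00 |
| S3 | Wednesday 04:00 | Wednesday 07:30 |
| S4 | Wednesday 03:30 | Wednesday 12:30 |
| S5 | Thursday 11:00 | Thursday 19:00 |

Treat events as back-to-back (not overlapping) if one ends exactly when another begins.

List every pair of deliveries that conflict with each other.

S3 & S4

Two intervals overlap when each starts before the other ends.
Sorted by start: S2, S1, S4, S3, S5.
S1 starts after S2 ends, so nothing later overlaps S2 either.
S4 starts exactly when S1 ends (back-to-back, no overlap), so nothing later overlaps S1 either.
S3 starts before S4 ends → S4 and S3 overlap.
S5 starts after S4 ends.
S5 starts after S3 ends.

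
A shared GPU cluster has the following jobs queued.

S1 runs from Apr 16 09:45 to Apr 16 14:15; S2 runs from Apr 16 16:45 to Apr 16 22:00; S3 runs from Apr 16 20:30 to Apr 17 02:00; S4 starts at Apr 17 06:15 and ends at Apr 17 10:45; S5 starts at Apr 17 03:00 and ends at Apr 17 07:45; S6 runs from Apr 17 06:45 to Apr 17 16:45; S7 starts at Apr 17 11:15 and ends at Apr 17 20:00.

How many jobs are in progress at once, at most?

Sweep the timeline, counting +1 at each start and −1 at each end (ends before starts at a tie):
Apr 16 09:45 start S1 → 1
Apr 16 14:15 end S1 → 0
Apr 16 16:45 start S2 → 1
Apr 16 20:30 start S3 → 2
Apr 16 22:00 end S2 → 1
Apr 17 02:00 end S3 → 0
Apr 17 03:00 start S5 → 1
Apr 17 06:15 start S4 → 2
Apr 17 06:45 start S6 → 3
Apr 17 07:45 end S5 → 2
Apr 17 10:45 end S4 → 1
Apr 17 11:15 start S7 → 2
Apr 17 16:45 end S6 → 1
Apr 17 20:00 end S7 → 0
Peak is 3, at Apr 17 06:45 (S4, S5, S6).

3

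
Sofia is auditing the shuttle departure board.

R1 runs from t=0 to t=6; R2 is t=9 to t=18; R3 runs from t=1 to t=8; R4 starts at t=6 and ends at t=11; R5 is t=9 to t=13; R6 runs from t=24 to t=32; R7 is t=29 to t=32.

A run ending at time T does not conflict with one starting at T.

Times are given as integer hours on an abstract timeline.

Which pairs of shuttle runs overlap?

R1 & R3, R2 & R4, R2 & R5, R3 & R4, R4 & R5, R6 & R7

Sorted by start: R1, R3, R4, R2, R5, R6, R7.
R3 starts before R1 ends → R1 and R3 overlap.
R4 starts exactly when R1 ends (back-to-back, no overlap), so nothing later overlaps R1 either.
R4 starts before R3 ends → R3 and R4 overlap.
R2 starts after R3 ends, so nothing later overlaps R3 either.
R2 starts before R4 ends → R4 and R2 overlap.
R5 starts before R4 ends → R4 and R5 overlap.
R6 starts after R4 ends, so nothing later overlaps R4 either.
R5 starts before R2 ends → R2 and R5 overlap.
R6 starts after R2 ends, so nothing later overlaps R2 either.
R6 starts after R5 ends, so nothing later overlaps R5 either.
R7 starts before R6 ends → R6 and R7 overlap.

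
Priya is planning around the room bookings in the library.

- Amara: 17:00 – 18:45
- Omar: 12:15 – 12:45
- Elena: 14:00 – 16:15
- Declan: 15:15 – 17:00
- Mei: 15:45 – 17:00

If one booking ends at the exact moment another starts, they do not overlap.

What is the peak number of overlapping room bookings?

Walk through starts and ends in time order (an end at T is processed before a start at T):
12:15 start Omar → 1
12:45 end Omar → 0
14:00 start Elena → 1
15:15 start Declan → 2
15:45 start Mei → 3
16:15 end Elena → 2
17:00 end Declan → 1
17:00 end Mei → 0
17:00 start Amara → 1
18:45 end Amara → 0
Peak is 3, at 15:45 (Declan, Elena, Mei).

3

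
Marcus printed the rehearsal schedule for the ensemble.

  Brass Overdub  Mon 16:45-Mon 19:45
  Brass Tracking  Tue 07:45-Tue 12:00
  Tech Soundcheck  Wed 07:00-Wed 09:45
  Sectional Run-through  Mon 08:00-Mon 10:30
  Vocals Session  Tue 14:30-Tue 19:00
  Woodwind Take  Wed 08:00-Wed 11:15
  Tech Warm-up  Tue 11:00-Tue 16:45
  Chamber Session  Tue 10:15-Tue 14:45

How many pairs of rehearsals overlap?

6

Sorted by start: Sectional Run-through, Brass Overdub, Brass Tracking, Chamber Session, Tech Warm-up, Vocals Session, Tech Soundcheck, Woodwind Take.
Brass Overdub starts after Sectional Run-through ends; Sectional Run-through is clear from here.
Brass Tracking starts after Brass Overdub ends; Brass Overdub is clear from here.
Chamber Session starts before Brass Tracking ends → Brass Tracking and Chamber Session overlap.
Tech Warm-up starts before Brass Tracking ends → Brass Tracking and Tech Warm-up overlap.
Vocals Session starts after Brass Tracking ends; Brass Tracking is clear from here.
Tech Warm-up starts before Chamber Session ends → Chamber Session and Tech Warm-up overlap.
Vocals Session starts before Chamber Session ends → Chamber Session and Vocals Session overlap.
Tech Soundcheck starts after Chamber Session ends; Chamber Session is clear from here.
Vocals Session starts before Tech Warm-up ends → Tech Warm-up and Vocals Session overlap.
Tech Soundcheck starts after Tech Warm-up ends; Tech Warm-up is clear from here.
Tech Soundcheck starts after Vocals Session ends; Vocals Session is clear from here.
Woodwind Take starts before Tech Soundcheck ends → Tech Soundcheck and Woodwind Take overlap.
Overlapping pairs: Brass Tracking & Chamber Session, Brass Tracking & Tech Warm-up, Chamber Session & Tech Warm-up, Chamber Session & Vocals Session, Tech Soundcheck & Woodwind Take, Tech Warm-up & Vocals Session — 6 in total.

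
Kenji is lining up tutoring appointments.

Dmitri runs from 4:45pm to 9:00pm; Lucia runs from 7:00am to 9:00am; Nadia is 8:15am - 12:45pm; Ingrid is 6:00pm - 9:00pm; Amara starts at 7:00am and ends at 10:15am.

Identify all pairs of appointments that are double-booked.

Sorted by start: Amara, Lucia, Nadia, Dmitri, Ingrid.
Lucia starts before Amara ends → Amara and Lucia overlap.
Nadia starts before Amara ends → Amara and Nadia overlap.
Dmitri starts after Amara ends; Amara is clear from here.
Nadia starts before Lucia ends → Lucia and Nadia overlap.
Dmitri starts after Lucia ends; Lucia is clear from here.
Dmitri starts after Nadia ends; Nadia is clear from here.
Ingrid starts before Dmitri ends → Dmitri and Ingrid overlap.

Amara & Lucia, Amara & Nadia, Dmitri & Ingrid, Lucia & Nadia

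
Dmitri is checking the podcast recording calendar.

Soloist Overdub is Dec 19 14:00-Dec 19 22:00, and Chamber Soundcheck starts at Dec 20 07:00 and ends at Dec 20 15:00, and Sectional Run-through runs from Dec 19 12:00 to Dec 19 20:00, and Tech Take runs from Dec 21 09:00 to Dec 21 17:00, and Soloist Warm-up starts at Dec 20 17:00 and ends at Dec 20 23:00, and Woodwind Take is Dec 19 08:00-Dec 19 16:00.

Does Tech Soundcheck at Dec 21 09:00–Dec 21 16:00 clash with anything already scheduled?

Yes — it overlaps Tech Take

Woodwind Take: ends Dec 19 16:00 at or before Tech Soundcheck starts Dec 21 09:00 → clear.
Sectional Run-through: ends Dec 19 20:00 at or before Tech Soundcheck starts Dec 21 09:00 → clear.
Soloist Overdub: ends Dec 19 22:00 at or before Tech Soundcheck starts Dec 21 09:00 → clear.
Chamber Soundcheck: ends Dec 20 15:00 at or before Tech Soundcheck starts Dec 21 09:00 → clear.
Soloist Warm-up: ends Dec 20 23:00 at or before Tech Soundcheck starts Dec 21 09:00 → clear.
Tech Take: starts Dec 21 09:00 before Tech Soundcheck ends Dec 21 16:00, and ends Dec 21 17:00 after Tech Soundcheck starts Dec 21 09:00 → overlap.
Tech Soundcheck overlaps Tech Take.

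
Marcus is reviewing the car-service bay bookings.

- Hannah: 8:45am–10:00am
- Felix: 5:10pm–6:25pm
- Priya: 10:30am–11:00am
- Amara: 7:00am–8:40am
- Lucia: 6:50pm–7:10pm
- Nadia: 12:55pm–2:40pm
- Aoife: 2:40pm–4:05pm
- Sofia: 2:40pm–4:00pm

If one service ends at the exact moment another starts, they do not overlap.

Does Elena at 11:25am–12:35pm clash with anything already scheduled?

Amara: ends 8:40am at or before Elena starts 11:25am → clear.
Hannah: ends 10:00am at or before Elena starts 11:25am → clear.
Priya: ends 11:00am at or before Elena starts 11:25am → clear.
Nadia: starts 12:55pm at or after Elena ends 12:35pm → clear.
Sofia: starts 2:40pm at or after Elena ends 12:35pm → clear.
Aoife: starts 2:40pm at or after Elena ends 12:35pm → clear.
Felix: starts 5:10pm at or after Elena ends 12:35pm → clear.
Lucia: starts 6:50pm at or after Elena ends 12:35pm → clear.

No — it doesn't clash with anything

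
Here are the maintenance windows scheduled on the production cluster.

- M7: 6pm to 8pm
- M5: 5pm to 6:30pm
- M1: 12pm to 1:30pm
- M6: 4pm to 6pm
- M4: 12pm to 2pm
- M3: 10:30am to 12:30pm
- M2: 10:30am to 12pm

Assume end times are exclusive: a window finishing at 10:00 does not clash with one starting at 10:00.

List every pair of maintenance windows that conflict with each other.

Two intervals overlap when each starts before the other ends.
Sorted by start: M2, M3, M1, M4, M6, M5, M7.
M3 starts before M2 ends → M2 and M3 overlap.
M1 starts exactly when M2 ends (back-to-back, no overlap), so nothing later overlaps M2 either.
M1 starts before M3 ends → M3 and M1 overlap.
M4 starts before M3 ends → M3 and M4 overlap.
M6 starts after M3 ends, so nothing later overlaps M3 either.
M4 starts before M1 ends → M1 and M4 overlap.
M6 starts after M1 ends, so nothing later overlaps M1 either.
M6 starts after M4 ends, so nothing later overlaps M4 either.
M5 starts before M6 ends → M6 and M5 overlap.
M7 starts exactly when M6 ends (back-to-back, no overlap).
M7 starts before M5 ends → M5 and M7 overlap.

M1 & M3, M1 & M4, M2 & M3, M3 & M4, M5 & M6, M5 & M7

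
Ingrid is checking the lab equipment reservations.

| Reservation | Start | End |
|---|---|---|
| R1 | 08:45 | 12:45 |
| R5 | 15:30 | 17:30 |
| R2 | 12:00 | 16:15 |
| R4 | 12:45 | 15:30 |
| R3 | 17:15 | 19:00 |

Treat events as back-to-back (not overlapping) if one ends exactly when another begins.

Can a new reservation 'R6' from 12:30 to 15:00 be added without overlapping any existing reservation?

No — it overlaps R1, R2, R4

R1: starts 08:45 before R6 ends 15:00, and ends 12:45 after R6 starts 12:30 → overlap.
R2: starts 12:00 before R6 ends 15:00, and ends 16:15 after R6 starts 12:30 → overlap.
R4: starts 12:45 before R6 ends 15:00, and ends 15:30 after R6 starts 12:30 → overlap.
R5: starts 15:30 at or after R6 ends 15:00 → clear.
R3: starts 17:15 at or after R6 ends 15:00 → clear.
R6 overlaps R1, R2, R4.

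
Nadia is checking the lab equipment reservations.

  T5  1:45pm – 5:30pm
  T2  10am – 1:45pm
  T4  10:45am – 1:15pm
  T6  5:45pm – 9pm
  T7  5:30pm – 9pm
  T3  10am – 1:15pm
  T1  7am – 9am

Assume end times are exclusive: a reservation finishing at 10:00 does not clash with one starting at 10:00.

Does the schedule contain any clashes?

Sorted by start: T1, T2, T3, T4, T5, T7, T6.
T2 starts after T1 ends — done with T1.
T3 starts before T2 ends → T2 and T3 overlap.
That's a conflict, so the schedule is not conflict-free.

Yes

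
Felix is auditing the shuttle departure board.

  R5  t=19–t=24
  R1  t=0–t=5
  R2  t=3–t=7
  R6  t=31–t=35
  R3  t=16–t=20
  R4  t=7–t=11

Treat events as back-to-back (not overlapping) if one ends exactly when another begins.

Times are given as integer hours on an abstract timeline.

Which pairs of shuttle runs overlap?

Sorted by start: R1, R2, R4, R3, R5, R6.
R2 starts before R1 ends → R1 and R2 overlap.
R4 starts after R1 ends; R1 is clear from here.
R4 starts exactly when R2 ends (back-to-back, no overlap); R2 is clear from here.
R3 starts after R4 ends; R4 is clear from here.
R5 starts before R3 ends → R3 and R5 overlap.
R6 starts after R3 ends.
R6 starts after R5 ends.

R1 & R2, R3 & R5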